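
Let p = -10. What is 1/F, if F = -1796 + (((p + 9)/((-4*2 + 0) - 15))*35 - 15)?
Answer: -23/41618 ≈ -0.00055265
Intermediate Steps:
F = -41618/23 (F = -1796 + (((-10 + 9)/((-4*2 + 0) - 15))*35 - 15) = -1796 + (-1/((-8 + 0) - 15)*35 - 15) = -1796 + (-1/(-8 - 15)*35 - 15) = -1796 + (-1/(-23)*35 - 15) = -1796 + (-1*(-1/23)*35 - 15) = -1796 + ((1/23)*35 - 15) = -1796 + (35/23 - 15) = -1796 - 310/23 = -41618/23 ≈ -1809.5)
1/F = 1/(-41618/23) = -23/41618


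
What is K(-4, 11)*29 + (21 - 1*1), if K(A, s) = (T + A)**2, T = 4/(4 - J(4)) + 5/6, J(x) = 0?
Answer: 5621/36 ≈ 156.14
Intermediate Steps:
T = 11/6 (T = 4/(4 - 1*0) + 5/6 = 4/(4 + 0) + 5*(1/6) = 4/4 + 5/6 = 4*(1/4) + 5/6 = 1 + 5/6 = 11/6 ≈ 1.8333)
K(A, s) = (11/6 + A)**2
K(-4, 11)*29 + (21 - 1*1) = ((11 + 6*(-4))**2/36)*29 + (21 - 1*1) = ((11 - 24)**2/36)*29 + (21 - 1) = ((1/36)*(-13)**2)*29 + 20 = ((1/36)*169)*29 + 20 = (169/36)*29 + 20 = 4901/36 + 20 = 5621/36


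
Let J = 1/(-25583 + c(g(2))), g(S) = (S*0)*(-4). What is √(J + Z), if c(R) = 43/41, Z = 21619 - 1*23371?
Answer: I*√53538556441735/174810 ≈ 41.857*I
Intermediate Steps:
g(S) = 0 (g(S) = 0*(-4) = 0)
Z = -1752 (Z = 21619 - 23371 = -1752)
c(R) = 43/41 (c(R) = 43*(1/41) = 43/41)
J = -41/1048860 (J = 1/(-25583 + 43/41) = 1/(-1048860/41) = -41/1048860 ≈ -3.9090e-5)
√(J + Z) = √(-41/1048860 - 1752) = √(-1837602761/1048860) = I*√53538556441735/174810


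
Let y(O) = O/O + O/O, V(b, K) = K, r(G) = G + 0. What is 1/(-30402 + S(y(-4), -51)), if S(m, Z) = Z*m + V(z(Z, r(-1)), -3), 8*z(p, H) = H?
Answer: -1/30507 ≈ -3.2779e-5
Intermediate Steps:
r(G) = G
z(p, H) = H/8
y(O) = 2 (y(O) = 1 + 1 = 2)
S(m, Z) = -3 + Z*m (S(m, Z) = Z*m - 3 = -3 + Z*m)
1/(-30402 + S(y(-4), -51)) = 1/(-30402 + (-3 - 51*2)) = 1/(-30402 + (-3 - 102)) = 1/(-30402 - 105) = 1/(-30507) = -1/30507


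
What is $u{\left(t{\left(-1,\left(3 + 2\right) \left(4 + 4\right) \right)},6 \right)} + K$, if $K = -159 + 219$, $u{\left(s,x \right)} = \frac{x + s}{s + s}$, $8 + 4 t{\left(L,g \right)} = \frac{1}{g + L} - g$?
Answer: $\frac{225455}{3742} \approx 60.25$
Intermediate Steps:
$t{\left(L,g \right)} = -2 - \frac{g}{4} + \frac{1}{4 \left(L + g\right)}$ ($t{\left(L,g \right)} = -2 + \frac{\frac{1}{g + L} - g}{4} = -2 + \frac{\frac{1}{L + g} - g}{4} = -2 - \left(- \frac{1}{4 \left(L + g\right)} + \frac{g}{4}\right) = -2 - \frac{g}{4} + \frac{1}{4 \left(L + g\right)}$)
$u{\left(s,x \right)} = \frac{s + x}{2 s}$
$K = 60$
$u{\left(t{\left(-1,\left(3 + 2\right) \left(4 + 4\right) \right)},6 \right)} + K = \frac{\frac{1 - \left(\left(3 + 2\right) \left(4 + 4\right)\right)^{2} - -8 - 8 \left(3 + 2\right) \left(4 + 4\right) - - \left(3 + 2\right) \left(4 + 4\right)}{4 \left(-1 + \left(3 + 2\right) \left(4 + 4\right)\right)} + 6}{2 \frac{1 - \left(\left(3 + 2\right) \left(4 + 4\right)\right)^{2} - -8 - 8 \left(3 + 2\right) \left(4 + 4\right) - - \left(3 + 2\right) \left(4 + 4\right)}{4 \left(-1 + \left(3 + 2\right) \left(4 + 4\right)\right)}} + 60 = \frac{\frac{1 - \left(5 \cdot 8\right)^{2} + 8 - 8 \cdot 5 \cdot 8 - - 5 \cdot 8}{4 \left(-1 + 5 \cdot 8\right)} + 6}{2 \frac{1 - \left(5 \cdot 8\right)^{2} + 8 - 8 \cdot 5 \cdot 8 - - 5 \cdot 8}{4 \left(-1 + 5 \cdot 8\right)}} + 60 = \frac{\frac{1 - 40^{2} + 8 - 320 - \left(-1\right) 40}{4 \left(-1 + 40\right)} + 6}{2 \frac{1 - 40^{2} + 8 - 320 - \left(-1\right) 40}{4 \left(-1 + 40\right)}} + 60 = \frac{\frac{1 - 1600 + 8 - 320 + 40}{4 \cdot 39} + 6}{2 \frac{1 - 1600 + 8 - 320 + 40}{4 \cdot 39}} + 60 = \frac{\frac{1}{4} \cdot \frac{1}{39} \left(1 - 1600 + 8 - 320 + 40\right) + 6}{2 \cdot \frac{1}{4} \cdot \frac{1}{39} \left(1 - 1600 + 8 - 320 + 40\right)} + 60 = \frac{\frac{1}{4} \cdot \frac{1}{39} \left(-1871\right) + 6}{2 \cdot \frac{1}{4} \cdot \frac{1}{39} \left(-1871\right)} + 60 = \frac{- \frac{1871}{156} + 6}{2 \left(- \frac{1871}{156}\right)} + 60 = \frac{1}{2} \left(- \frac{156}{1871}\right) \left(- \frac{935}{156}\right) + 60 = \frac{935}{3742} + 60 = \frac{225455}{3742}$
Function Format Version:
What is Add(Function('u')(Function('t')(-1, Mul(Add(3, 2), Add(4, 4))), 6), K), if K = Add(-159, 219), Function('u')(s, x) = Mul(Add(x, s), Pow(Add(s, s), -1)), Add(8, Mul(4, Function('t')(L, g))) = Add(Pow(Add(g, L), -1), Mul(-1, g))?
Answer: Rational(225455, 3742) ≈ 60.250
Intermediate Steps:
Function('t')(L, g) = Add(-2, Mul(Rational(-1, 4), g), Mul(Rational(1, 4), Pow(Add(L, g), -1))) (Function('t')(L, g) = Add(-2, Mul(Rational(1, 4), Add(Pow(Add(g, L), -1), Mul(-1, g)))) = Add(-2, Mul(Rational(1, 4), Add(Pow(Add(L, g), -1), Mul(-1, g)))) = Add(-2, Add(Mul(Rational(-1, 4), g), Mul(Rational(1, 4), Pow(Add(L, g), -1)))) = Add(-2, Mul(Rational(-1, 4), g), Mul(Rational(1, 4), Pow(Add(L, g), -1))))
Function('u')(s, x) = Mul(Rational(1, 2), Pow(s, -1), Add(s, x)) (Function('u')(s, x) = Mul(Add(s, x), Pow(Mul(2, s), -1)) = Mul(Add(s, x), Mul(Rational(1, 2), Pow(s, -1))) = Mul(Rational(1, 2), Pow(s, -1), Add(s, x)))
K = 60
Add(Function('u')(Function('t')(-1, Mul(Add(3, 2), Add(4, 4))), 6), K) = Add(Mul(Rational(1, 2), Pow(Mul(Rational(1, 4), Pow(Add(-1, Mul(Add(3, 2), Add(4, 4))), -1), Add(1, Mul(-1, Pow(Mul(Add(3, 2), Add(4, 4)), 2)), Mul(-8, -1), Mul(-8, Mul(Add(3, 2), Add(4, 4))), Mul(-1, -1, Mul(Add(3, 2), Add(4, 4))))), -1), Add(Mul(Rational(1, 4), Pow(Add(-1, Mul(Add(3, 2), Add(4, 4))), -1), Add(1, Mul(-1, Pow(Mul(Add(3, 2), Add(4, 4)), 2)), Mul(-8, -1), Mul(-8, Mul(Add(3, 2), Add(4, 4))), Mul(-1, -1, Mul(Add(3, 2), Add(4, 4))))), 6)), 60) = Add(Mul(Rational(1, 2), Pow(Mul(Rational(1, 4), Pow(Add(-1, Mul(5, 8)), -1), Add(1, Mul(-1, Pow(Mul(5, 8), 2)), 8, Mul(-8, Mul(5, 8)), Mul(-1, -1, Mul(5, 8)))), -1), Add(Mul(Rational(1, 4), Pow(Add(-1, Mul(5, 8)), -1), Add(1, Mul(-1, Pow(Mul(5, 8), 2)), 8, Mul(-8, Mul(5, 8)), Mul(-1, -1, Mul(5, 8)))), 6)), 60) = Add(Mul(Rational(1, 2), Pow(Mul(Rational(1, 4), Pow(Add(-1, 40), -1), Add(1, Mul(-1, Pow(40, 2)), 8, Mul(-8, 40), Mul(-1, -1, 40))), -1), Add(Mul(Rational(1, 4), Pow(Add(-1, 40), -1), Add(1, Mul(-1, Pow(40, 2)), 8, Mul(-8, 40), Mul(-1, -1, 40))), 6)), 60) = Add(Mul(Rational(1, 2), Pow(Mul(Rational(1, 4), Pow(39, -1), Add(1, Mul(-1, 1600), 8, -320, 40)), -1), Add(Mul(Rational(1, 4), Pow(39, -1), Add(1, Mul(-1, 1600), 8, -320, 40)), 6)), 60) = Add(Mul(Rational(1, 2), Pow(Mul(Rational(1, 4), Rational(1, 39), Add(1, -1600, 8, -320, 40)), -1), Add(Mul(Rational(1, 4), Rational(1, 39), Add(1, -1600, 8, -320, 40)), 6)), 60) = Add(Mul(Rational(1, 2), Pow(Mul(Rational(1, 4), Rational(1, 39), -1871), -1), Add(Mul(Rational(1, 4), Rational(1, 39), -1871), 6)), 60) = Add(Mul(Rational(1, 2), Pow(Rational(-1871, 156), -1), Add(Rational(-1871, 156), 6)), 60) = Add(Mul(Rational(1, 2), Rational(-156, 1871), Rational(-935, 156)), 60) = Add(Rational(935, 3742), 60) = Rational(225455, 3742)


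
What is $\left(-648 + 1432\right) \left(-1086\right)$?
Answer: $-851424$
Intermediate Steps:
$\left(-648 + 1432\right) \left(-1086\right) = 784 \left(-1086\right) = -851424$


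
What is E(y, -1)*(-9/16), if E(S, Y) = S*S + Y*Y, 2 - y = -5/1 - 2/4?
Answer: -2061/64 ≈ -32.203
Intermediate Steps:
y = 15/2 (y = 2 - (-5/1 - 2/4) = 2 - (-5*1 - 2*¼) = 2 - (-5 - ½) = 2 - 1*(-11/2) = 2 + 11/2 = 15/2 ≈ 7.5000)
E(S, Y) = S² + Y²
E(y, -1)*(-9/16) = ((15/2)² + (-1)²)*(-9/16) = (225/4 + 1)*(-9*1/16) = (229/4)*(-9/16) = -2061/64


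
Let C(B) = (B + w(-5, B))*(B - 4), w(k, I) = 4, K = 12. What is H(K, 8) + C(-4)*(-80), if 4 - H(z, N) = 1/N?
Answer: 31/8 ≈ 3.8750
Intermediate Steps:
H(z, N) = 4 - 1/N
C(B) = (-4 + B)*(4 + B) (C(B) = (B + 4)*(B - 4) = (4 + B)*(-4 + B) = (-4 + B)*(4 + B))
H(K, 8) + C(-4)*(-80) = (4 - 1/8) + (-16 + (-4)²)*(-80) = (4 - 1*⅛) + (-16 + 16)*(-80) = (4 - ⅛) + 0*(-80) = 31/8 + 0 = 31/8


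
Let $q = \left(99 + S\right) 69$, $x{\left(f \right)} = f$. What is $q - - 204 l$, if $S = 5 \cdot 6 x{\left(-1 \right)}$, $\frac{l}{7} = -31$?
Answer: $-39507$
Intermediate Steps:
$l = -217$ ($l = 7 \left(-31\right) = -217$)
$S = -30$ ($S = 5 \cdot 6 \left(-1\right) = 30 \left(-1\right) = -30$)
$q = 4761$ ($q = \left(99 - 30\right) 69 = 69 \cdot 69 = 4761$)
$q - - 204 l = 4761 - \left(-204\right) \left(-217\right) = 4761 - 44268 = -39507$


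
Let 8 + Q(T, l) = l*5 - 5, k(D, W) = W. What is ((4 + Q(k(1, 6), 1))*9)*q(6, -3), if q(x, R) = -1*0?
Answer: 0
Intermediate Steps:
Q(T, l) = -13 + 5*l (Q(T, l) = -8 + (l*5 - 5) = -8 + (5*l - 5) = -8 + (-5 + 5*l) = -13 + 5*l)
q(x, R) = 0
((4 + Q(k(1, 6), 1))*9)*q(6, -3) = ((4 + (-13 + 5*1))*9)*0 = ((4 + (-13 + 5))*9)*0 = ((4 - 8)*9)*0 = -4*9*0 = -36*0 = 0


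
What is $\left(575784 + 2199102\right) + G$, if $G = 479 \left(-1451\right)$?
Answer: $2079857$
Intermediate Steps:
$G = -695029$
$\left(575784 + 2199102\right) + G = \left(575784 + 2199102\right) - 695029 = 2774886 - 695029 = 2079857$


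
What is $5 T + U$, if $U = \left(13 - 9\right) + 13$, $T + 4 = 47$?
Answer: $232$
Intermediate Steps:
$T = 43$ ($T = -4 + 47 = 43$)
$U = 17$ ($U = 4 + 13 = 17$)
$5 T + U = 5 \cdot 43 + 17 = 215 + 17 = 232$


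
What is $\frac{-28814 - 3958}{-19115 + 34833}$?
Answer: $- \frac{16386}{7859} \approx -2.085$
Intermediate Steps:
$\frac{-28814 - 3958}{-19115 + 34833} = - \frac{32772}{15718} = \left(-32772\right) \frac{1}{15718} = - \frac{16386}{7859}$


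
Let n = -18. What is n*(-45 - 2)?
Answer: 846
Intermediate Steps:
n*(-45 - 2) = -18*(-45 - 2) = -18*(-47) = 846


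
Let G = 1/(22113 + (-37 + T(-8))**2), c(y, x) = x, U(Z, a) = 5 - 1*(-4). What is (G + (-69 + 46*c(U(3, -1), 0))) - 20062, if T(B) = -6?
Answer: -482379021/23962 ≈ -20131.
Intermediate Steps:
U(Z, a) = 9 (U(Z, a) = 5 + 4 = 9)
G = 1/23962 (G = 1/(22113 + (-37 - 6)**2) = 1/(22113 + (-43)**2) = 1/(22113 + 1849) = 1/23962 ≈ 4.1733e-5)
(G + (-69 + 46*c(U(3, -1), 0))) - 20062 = (1/23962 + (-69 + 46*0)) - 20062 = (1/23962 + (-69 + 0)) - 20062 = (1/23962 - 69) - 20062 = -1653377/23962 - 20062 = -482379021/23962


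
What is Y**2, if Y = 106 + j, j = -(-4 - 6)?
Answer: 13456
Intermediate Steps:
j = 10 (j = -1*(-10) = 10)
Y = 116 (Y = 106 + 10 = 116)
Y**2 = 116**2 = 13456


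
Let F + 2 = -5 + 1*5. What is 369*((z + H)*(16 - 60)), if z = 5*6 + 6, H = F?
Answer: -552024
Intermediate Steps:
F = -2 (F = -2 + (-5 + 1*5) = -2 + (-5 + 5) = -2 + 0 = -2)
H = -2
z = 36 (z = 30 + 6 = 36)
369*((z + H)*(16 - 60)) = 369*((36 - 2)*(16 - 60)) = 369*(34*(-44)) = 369*(-1496) = -552024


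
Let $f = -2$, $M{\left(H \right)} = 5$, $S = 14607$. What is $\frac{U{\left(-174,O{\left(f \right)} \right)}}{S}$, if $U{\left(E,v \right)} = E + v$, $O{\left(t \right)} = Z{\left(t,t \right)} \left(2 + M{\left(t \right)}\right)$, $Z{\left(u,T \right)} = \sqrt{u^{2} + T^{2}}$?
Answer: $- \frac{58}{4869} + \frac{14 \sqrt{2}}{14607} \approx -0.010557$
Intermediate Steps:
$Z{\left(u,T \right)} = \sqrt{T^{2} + u^{2}}$
$O{\left(t \right)} = 7 \sqrt{2} \sqrt{t^{2}}$ ($O{\left(t \right)} = \sqrt{t^{2} + t^{2}} \left(2 + 5\right) = \sqrt{2 t^{2}} \cdot 7 = \sqrt{2} \sqrt{t^{2}} \cdot 7 = 7 \sqrt{2} \sqrt{t^{2}}$)
$\frac{U{\left(-174,O{\left(f \right)} \right)}}{S} = \frac{-174 + 7 \sqrt{2} \sqrt{\left(-2\right)^{2}}}{14607} = \left(-174 + 7 \sqrt{2} \sqrt{4}\right) \frac{1}{14607} = \left(-174 + 7 \sqrt{2} \cdot 2\right) \frac{1}{14607} = \left(-174 + 14 \sqrt{2}\right) \frac{1}{14607} = - \frac{58}{4869} + \frac{14 \sqrt{2}}{14607}$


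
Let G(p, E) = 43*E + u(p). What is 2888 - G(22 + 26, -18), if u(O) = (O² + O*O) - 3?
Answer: -943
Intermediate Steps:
u(O) = -3 + 2*O² (u(O) = (O² + O²) - 3 = 2*O² - 3 = -3 + 2*O²)
G(p, E) = -3 + 2*p² + 43*E (G(p, E) = 43*E + (-3 + 2*p²) = -3 + 2*p² + 43*E)
2888 - G(22 + 26, -18) = 2888 - (-3 + 2*(22 + 26)² + 43*(-18)) = 2888 - (-3 + 2*48² - 774) = 2888 - (-3 + 2*2304 - 774) = 2888 - (-3 + 4608 - 774) = 2888 - 1*3831 = 2888 - 3831 = -943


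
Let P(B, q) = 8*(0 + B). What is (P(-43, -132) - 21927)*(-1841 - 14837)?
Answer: 371435738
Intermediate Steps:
P(B, q) = 8*B
(P(-43, -132) - 21927)*(-1841 - 14837) = (8*(-43) - 21927)*(-1841 - 14837) = (-344 - 21927)*(-16678) = -22271*(-16678) = 371435738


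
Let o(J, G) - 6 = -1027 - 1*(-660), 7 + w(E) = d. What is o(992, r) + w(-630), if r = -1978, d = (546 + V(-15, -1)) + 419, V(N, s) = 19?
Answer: 616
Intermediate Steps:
d = 984 (d = (546 + 19) + 419 = 565 + 419 = 984)
w(E) = 977 (w(E) = -7 + 984 = 977)
o(J, G) = -361 (o(J, G) = 6 + (-1027 - 1*(-660)) = 6 + (-1027 + 660) = 6 - 367 = -361)
o(992, r) + w(-630) = -361 + 977 = 616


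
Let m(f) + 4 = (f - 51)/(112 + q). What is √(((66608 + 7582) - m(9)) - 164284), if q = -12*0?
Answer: I*√1441434/4 ≈ 300.15*I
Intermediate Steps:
q = 0
m(f) = -499/112 + f/112 (m(f) = -4 + (f - 51)/(112 + 0) = -4 + (-51 + f)/112 = -4 + (-51 + f)*(1/112) = -4 + (-51/112 + f/112) = -499/112 + f/112)
√(((66608 + 7582) - m(9)) - 164284) = √(((66608 + 7582) - (-499/112 + (1/112)*9)) - 164284) = √((74190 - (-499/112 + 9/112)) - 164284) = √((74190 - 1*(-35/8)) - 164284) = √((74190 + 35/8) - 164284) = √(593555/8 - 164284) = √(-720717/8) = I*√1441434/4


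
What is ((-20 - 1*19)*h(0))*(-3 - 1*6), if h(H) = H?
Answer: 0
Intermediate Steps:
((-20 - 1*19)*h(0))*(-3 - 1*6) = ((-20 - 1*19)*0)*(-3 - 1*6) = ((-20 - 19)*0)*(-3 - 6) = -39*0*(-9) = 0*(-9) = 0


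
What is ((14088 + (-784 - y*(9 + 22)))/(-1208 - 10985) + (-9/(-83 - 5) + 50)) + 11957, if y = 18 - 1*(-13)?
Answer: 12882342441/1072984 ≈ 12006.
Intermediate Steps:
y = 31 (y = 18 + 13 = 31)
((14088 + (-784 - y*(9 + 22)))/(-1208 - 10985) + (-9/(-83 - 5) + 50)) + 11957 = ((14088 + (-784 - 31*(9 + 22)))/(-1208 - 10985) + (-9/(-83 - 5) + 50)) + 11957 = ((14088 + (-784 - 31*31))/(-12193) + (-9/(-88) + 50)) + 11957 = ((14088 + (-784 - 1*961))*(-1/12193) + (-1/88*(-9) + 50)) + 11957 = ((14088 + (-784 - 961))*(-1/12193) + (9/88 + 50)) + 11957 = ((14088 - 1745)*(-1/12193) + 4409/88) + 11957 = (12343*(-1/12193) + 4409/88) + 11957 = (-12343/12193 + 4409/88) + 11957 = 52672753/1072984 + 11957 = 12882342441/1072984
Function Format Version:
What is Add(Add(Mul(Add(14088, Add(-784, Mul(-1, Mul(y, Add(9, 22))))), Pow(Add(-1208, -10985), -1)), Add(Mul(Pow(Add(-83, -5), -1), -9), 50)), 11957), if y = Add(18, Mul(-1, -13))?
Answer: Rational(12882342441, 1072984) ≈ 12006.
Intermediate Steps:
y = 31 (y = Add(18, 13) = 31)
Add(Add(Mul(Add(14088, Add(-784, Mul(-1, Mul(y, Add(9, 22))))), Pow(Add(-1208, -10985), -1)), Add(Mul(Pow(Add(-83, -5), -1), -9), 50)), 11957) = Add(Add(Mul(Add(14088, Add(-784, Mul(-1, Mul(31, Add(9, 22))))), Pow(Add(-1208, -10985), -1)), Add(Mul(Pow(Add(-83, -5), -1), -9), 50)), 11957) = Add(Add(Mul(Add(14088, Add(-784, Mul(-1, Mul(31, 31)))), Pow(-12193, -1)), Add(Mul(Pow(-88, -1), -9), 50)), 11957) = Add(Add(Mul(Add(14088, Add(-784, Mul(-1, 961))), Rational(-1, 12193)), Add(Mul(Rational(-1, 88), -9), 50)), 11957) = Add(Add(Mul(Add(14088, Add(-784, -961)), Rational(-1, 12193)), Add(Rational(9, 88), 50)), 11957) = Add(Add(Mul(Add(14088, -1745), Rational(-1, 12193)), Rational(4409, 88)), 11957) = Add(Add(Mul(12343, Rational(-1, 12193)), Rational(4409, 88)), 11957) = Add(Add(Rational(-12343, 12193), Rational(4409, 88)), 11957) = Add(Rational(52672753, 1072984), 11957) = Rational(12882342441, 1072984)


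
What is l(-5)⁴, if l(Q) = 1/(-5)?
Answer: 1/625 ≈ 0.0016000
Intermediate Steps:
l(Q) = -⅕
l(-5)⁴ = (-⅕)⁴ = 1/625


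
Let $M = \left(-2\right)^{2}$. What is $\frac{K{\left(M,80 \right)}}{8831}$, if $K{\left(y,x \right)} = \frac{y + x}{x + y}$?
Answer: $\frac{1}{8831} \approx 0.00011324$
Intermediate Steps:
$M = 4$
$K{\left(y,x \right)} = 1$ ($K{\left(y,x \right)} = \frac{x + y}{x + y} = 1$)
$\frac{K{\left(M,80 \right)}}{8831} = 1 \cdot \frac{1}{8831} = \frac{1}{8831}$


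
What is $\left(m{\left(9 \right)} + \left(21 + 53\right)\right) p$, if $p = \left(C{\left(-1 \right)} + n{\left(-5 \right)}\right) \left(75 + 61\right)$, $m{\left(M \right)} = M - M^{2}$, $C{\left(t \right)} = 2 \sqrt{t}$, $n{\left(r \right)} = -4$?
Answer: $-1088 + 544 i \approx -1088.0 + 544.0 i$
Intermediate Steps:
$p = -544 + 272 i$ ($p = \left(2 \sqrt{-1} - 4\right) \left(75 + 61\right) = \left(2 i - 4\right) 136 = \left(-4 + 2 i\right) 136 = -544 + 272 i \approx -544.0 + 272.0 i$)
$\left(m{\left(9 \right)} + \left(21 + 53\right)\right) p = \left(9 \left(1 - 9\right) + \left(21 + 53\right)\right) \left(-544 + 272 i\right) = \left(9 \left(1 - 9\right) + 74\right) \left(-544 + 272 i\right) = \left(9 \left(-8\right) + 74\right) \left(-544 + 272 i\right) = \left(-72 + 74\right) \left(-544 + 272 i\right) = 2 \left(-544 + 272 i\right) = -1088 + 544 i$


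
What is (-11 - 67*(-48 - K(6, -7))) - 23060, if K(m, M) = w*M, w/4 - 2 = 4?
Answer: -31111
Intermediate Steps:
w = 24 (w = 8 + 4*4 = 8 + 16 = 24)
K(m, M) = 24*M
(-11 - 67*(-48 - K(6, -7))) - 23060 = (-11 - 67*(-48 - 24*(-7))) - 23060 = (-11 - 67*(-48 - 1*(-168))) - 23060 = (-11 - 67*(-48 + 168)) - 23060 = (-11 - 67*120) - 23060 = (-11 - 8040) - 23060 = -8051 - 23060 = -31111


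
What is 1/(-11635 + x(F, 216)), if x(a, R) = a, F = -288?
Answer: -1/11923 ≈ -8.3872e-5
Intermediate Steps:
1/(-11635 + x(F, 216)) = 1/(-11635 - 288) = 1/(-11923) = -1/11923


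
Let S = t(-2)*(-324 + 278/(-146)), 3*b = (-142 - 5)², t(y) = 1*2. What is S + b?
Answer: 478237/73 ≈ 6551.2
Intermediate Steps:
t(y) = 2
b = 7203 (b = (-142 - 5)²/3 = (⅓)*(-147)² = (⅓)*21609 = 7203)
S = -47582/73 (S = 2*(-324 + 278/(-146)) = 2*(-324 + 278*(-1/146)) = 2*(-324 - 139/73) = 2*(-23791/73) = -47582/73 ≈ -651.81)
S + b = -47582/73 + 7203 = 478237/73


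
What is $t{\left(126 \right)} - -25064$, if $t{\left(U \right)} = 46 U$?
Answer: $30860$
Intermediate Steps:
$t{\left(126 \right)} - -25064 = 46 \cdot 126 - -25064 = 5796 + 25064 = 30860$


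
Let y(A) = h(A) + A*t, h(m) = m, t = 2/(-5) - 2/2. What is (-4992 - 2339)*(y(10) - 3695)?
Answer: 27117369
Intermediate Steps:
t = -7/5 (t = 2*(-⅕) - 2*½ = -⅖ - 1 = -7/5 ≈ -1.4000)
y(A) = -2*A/5 (y(A) = A + A*(-7/5) = A - 7*A/5 = -2*A/5)
(-4992 - 2339)*(y(10) - 3695) = (-4992 - 2339)*(-⅖*10 - 3695) = -7331*(-4 - 3695) = -7331*(-3699) = 27117369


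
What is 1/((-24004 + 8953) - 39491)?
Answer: -1/54542 ≈ -1.8334e-5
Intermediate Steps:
1/((-24004 + 8953) - 39491) = 1/(-15051 - 39491) = 1/(-54542) = -1/54542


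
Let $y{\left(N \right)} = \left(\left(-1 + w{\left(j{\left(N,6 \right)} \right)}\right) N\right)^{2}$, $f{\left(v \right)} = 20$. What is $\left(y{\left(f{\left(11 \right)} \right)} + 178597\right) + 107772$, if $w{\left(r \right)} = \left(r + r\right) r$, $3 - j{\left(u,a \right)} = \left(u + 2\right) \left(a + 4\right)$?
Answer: $3547723217969$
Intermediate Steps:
$j{\left(u,a \right)} = 3 - \left(2 + u\right) \left(4 + a\right)$ ($j{\left(u,a \right)} = 3 - \left(u + 2\right) \left(a + 4\right) = 3 - \left(2 + u\right) \left(4 + a\right)$)
$w{\left(r \right)} = 2 r^{2}$ ($w{\left(r \right)} = 2 r r = 2 r^{2}$)
$y{\left(N \right)} = N^{2} \left(-1 + 2 \left(-17 - 10 N\right)^{2}\right)^{2}$ ($y{\left(N \right)} = \left(\left(-1 + 2 \left(-5 - 4 N - 12 - 6 N\right)^{2}\right) N\right)^{2} = \left(\left(-1 + 2 \left(-17 - 10 N\right)^{2}\right) N\right)^{2} = \left(N \left(-1 + 2 \left(-17 - 10 N\right)^{2}\right)\right)^{2} = N^{2} \left(-1 + 2 \left(-17 - 10 N\right)^{2}\right)^{2}$)
$\left(y{\left(f{\left(11 \right)} \right)} + 178597\right) + 107772 = \left(20^{2} \left(-1 + 2 \left(17 + 10 \cdot 20\right)^{2}\right)^{2} + 178597\right) + 107772 = \left(400 \left(-1 + 2 \left(17 + 200\right)^{2}\right)^{2} + 178597\right) + 107772 = \left(400 \left(-1 + 2 \cdot 217^{2}\right)^{2} + 178597\right) + 107772 = \left(400 \left(-1 + 2 \cdot 47089\right)^{2} + 178597\right) + 107772 = \left(400 \left(-1 + 94178\right)^{2} + 178597\right) + 107772 = \left(400 \cdot 94177^{2} + 178597\right) + 107772 = \left(400 \cdot 8869307329 + 178597\right) + 107772 = \left(3547722931600 + 178597\right) + 107772 = 3547723110197 + 107772 = 3547723217969$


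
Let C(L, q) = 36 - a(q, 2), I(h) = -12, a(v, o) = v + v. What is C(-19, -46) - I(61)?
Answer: 140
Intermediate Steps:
a(v, o) = 2*v
C(L, q) = 36 - 2*q
C(-19, -46) - I(61) = (36 - 2*(-46)) - 1*(-12) = (36 + 92) + 12 = 128 + 12 = 140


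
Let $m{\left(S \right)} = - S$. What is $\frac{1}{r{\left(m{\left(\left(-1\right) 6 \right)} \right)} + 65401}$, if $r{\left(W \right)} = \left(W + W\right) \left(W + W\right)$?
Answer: $\frac{1}{65545} \approx 1.5257 \cdot 10^{-5}$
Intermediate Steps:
$r{\left(W \right)} = 4 W^{2}$ ($r{\left(W \right)} = 2 W 2 W = 4 W^{2}$)
$\frac{1}{r{\left(m{\left(\left(-1\right) 6 \right)} \right)} + 65401} = \frac{1}{4 \left(- \left(-1\right) 6\right)^{2} + 65401} = \frac{1}{4 \left(\left(-1\right) \left(-6\right)\right)^{2} + 65401} = \frac{1}{4 \cdot 6^{2} + 65401} = \frac{1}{4 \cdot 36 + 65401} = \frac{1}{144 + 65401} = \frac{1}{65545}$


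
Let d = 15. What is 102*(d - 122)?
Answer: -10914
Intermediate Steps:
102*(d - 122) = 102*(15 - 122) = 102*(-107) = -10914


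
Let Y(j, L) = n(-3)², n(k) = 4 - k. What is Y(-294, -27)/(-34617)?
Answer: -49/34617 ≈ -0.0014155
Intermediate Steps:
Y(j, L) = 49 (Y(j, L) = (4 - 1*(-3))² = (4 + 3)² = 7² = 49)
Y(-294, -27)/(-34617) = 49/(-34617) = 49*(-1/34617) = -49/34617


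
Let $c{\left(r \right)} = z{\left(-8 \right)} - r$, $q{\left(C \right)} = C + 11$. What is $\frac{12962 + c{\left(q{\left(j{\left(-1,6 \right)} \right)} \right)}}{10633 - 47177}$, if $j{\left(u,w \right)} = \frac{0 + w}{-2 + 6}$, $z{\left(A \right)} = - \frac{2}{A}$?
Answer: $- \frac{51799}{146176} \approx -0.35436$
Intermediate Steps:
$j{\left(u,w \right)} = \frac{w}{4}$
$q{\left(C \right)} = 11 + C$
$c{\left(r \right)} = \frac{1}{4} - r$ ($c{\left(r \right)} = - \frac{2}{-8} - r = \left(-2\right) \left(- \frac{1}{8}\right) - r = \frac{1}{4} - r$)
$\frac{12962 + c{\left(q{\left(j{\left(-1,6 \right)} \right)} \right)}}{10633 - 47177} = \frac{12962 - \left(\frac{43}{4} + \frac{3}{2}\right)}{10633 - 47177} = \frac{12962 + \left(\frac{1}{4} - \left(11 + \frac{3}{2}\right)\right)}{-36544} = \left(12962 + \left(\frac{1}{4} - \frac{25}{2}\right)\right) \left(- \frac{1}{36544}\right) = \left(12962 - \frac{49}{4}\right) \left(- \frac{1}{36544}\right) = \frac{51799}{4} \left(- \frac{1}{36544}\right) = - \frac{51799}{146176}$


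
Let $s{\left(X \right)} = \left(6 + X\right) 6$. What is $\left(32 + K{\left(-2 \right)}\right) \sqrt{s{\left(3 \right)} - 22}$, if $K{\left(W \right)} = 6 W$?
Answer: $80 \sqrt{2} \approx 113.14$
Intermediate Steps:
$s{\left(X \right)} = 36 + 6 X$
$\left(32 + K{\left(-2 \right)}\right) \sqrt{s{\left(3 \right)} - 22} = \left(32 + 6 \left(-2\right)\right) \sqrt{\left(36 + 6 \cdot 3\right) - 22} = \left(32 - 12\right) \sqrt{\left(36 + 18\right) - 22} = 20 \sqrt{54 - 22} = 20 \sqrt{32} = 20 \cdot 4 \sqrt{2} = 80 \sqrt{2}$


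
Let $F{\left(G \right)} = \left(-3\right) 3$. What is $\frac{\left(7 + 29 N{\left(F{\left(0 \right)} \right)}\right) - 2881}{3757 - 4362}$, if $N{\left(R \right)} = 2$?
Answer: $\frac{256}{55} \approx 4.6545$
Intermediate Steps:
$F{\left(G \right)} = -9$
$\frac{\left(7 + 29 N{\left(F{\left(0 \right)} \right)}\right) - 2881}{3757 - 4362} = \frac{\left(7 + 29 \cdot 2\right) - 2881}{3757 - 4362} = \frac{\left(7 + 58\right) - 2881}{-605} = \left(65 - 2881\right) \left(- \frac{1}{605}\right) = \left(-2816\right) \left(- \frac{1}{605}\right) = \frac{256}{55}$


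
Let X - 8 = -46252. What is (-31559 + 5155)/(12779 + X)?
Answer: 1148/1455 ≈ 0.78900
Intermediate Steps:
X = -46244 (X = 8 - 46252 = -46244)
(-31559 + 5155)/(12779 + X) = (-31559 + 5155)/(12779 - 46244) = -26404/(-33465) = -26404*(-1/33465) = 1148/1455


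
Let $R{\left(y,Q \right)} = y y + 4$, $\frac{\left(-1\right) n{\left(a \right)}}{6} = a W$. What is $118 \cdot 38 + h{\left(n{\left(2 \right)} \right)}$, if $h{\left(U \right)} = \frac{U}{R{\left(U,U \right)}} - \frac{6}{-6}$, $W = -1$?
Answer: $\frac{165948}{37} \approx 4485.1$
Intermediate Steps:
$n{\left(a \right)} = 6 a$ ($n{\left(a \right)} = - 6 a \left(-1\right) = - 6 \left(- a\right) = 6 a$)
$R{\left(y,Q \right)} = 4 + y^{2}$ ($R{\left(y,Q \right)} = y^{2} + 4 = 4 + y^{2}$)
$h{\left(U \right)} = 1 + \frac{U}{4 + U^{2}}$ ($h{\left(U \right)} = \frac{U}{4 + U^{2}} - \frac{6}{-6} = \frac{U}{4 + U^{2}} - -1 = \frac{U}{4 + U^{2}} + 1 = 1 + \frac{U}{4 + U^{2}}$)
$118 \cdot 38 + h{\left(n{\left(2 \right)} \right)} = 118 \cdot 38 + \frac{4 + 6 \cdot 2 + \left(6 \cdot 2\right)^{2}}{4 + \left(6 \cdot 2\right)^{2}} = 4484 + \frac{4 + 12 + 12^{2}}{4 + 12^{2}} = 4484 + \frac{4 + 12 + 144}{4 + 144} = 4484 + \frac{1}{148} \cdot 160 = 4484 + \frac{40}{37} = \frac{165948}{37}$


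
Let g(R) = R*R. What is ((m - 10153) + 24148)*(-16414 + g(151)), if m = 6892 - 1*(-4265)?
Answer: 160645824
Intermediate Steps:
m = 11157 (m = 6892 + 4265 = 11157)
g(R) = R**2
((m - 10153) + 24148)*(-16414 + g(151)) = ((11157 - 10153) + 24148)*(-16414 + 151**2) = (1004 + 24148)*(-16414 + 22801) = 25152*6387 = 160645824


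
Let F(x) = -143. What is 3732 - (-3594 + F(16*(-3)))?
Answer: 7469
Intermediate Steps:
3732 - (-3594 + F(16*(-3))) = 3732 - (-3594 - 143) = 3732 - 1*(-3737) = 3732 + 3737 = 7469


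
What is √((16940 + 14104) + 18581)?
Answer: 5*√1985 ≈ 222.77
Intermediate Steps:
√((16940 + 14104) + 18581) = √(31044 + 18581) = √49625 = 5*√1985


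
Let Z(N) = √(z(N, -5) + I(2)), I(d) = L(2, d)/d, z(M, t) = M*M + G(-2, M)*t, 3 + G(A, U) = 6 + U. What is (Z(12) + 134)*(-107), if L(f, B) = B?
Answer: -14338 - 107*√70 ≈ -15233.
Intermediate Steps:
G(A, U) = 3 + U (G(A, U) = -3 + (6 + U) = 3 + U)
z(M, t) = M² + t*(3 + M) (z(M, t) = M*M + (3 + M)*t = M² + t*(3 + M))
I(d) = 1 (I(d) = d/d = 1)
Z(N) = √(-14 + N² - 5*N) (Z(N) = √((N² - 5*(3 + N)) + 1) = √((N² + (-15 - 5*N)) + 1) = √((-15 + N² - 5*N) + 1) = √(-14 + N² - 5*N))
(Z(12) + 134)*(-107) = (√(-14 + 12² - 5*12) + 134)*(-107) = (√(-14 + 144 - 60) + 134)*(-107) = (√70 + 134)*(-107) = (134 + √70)*(-107) = -14338 - 107*√70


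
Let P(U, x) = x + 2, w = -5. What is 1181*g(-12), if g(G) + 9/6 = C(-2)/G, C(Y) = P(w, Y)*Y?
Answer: -3543/2 ≈ -1771.5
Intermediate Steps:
P(U, x) = 2 + x
C(Y) = Y*(2 + Y) (C(Y) = (2 + Y)*Y = Y*(2 + Y))
g(G) = -3/2 (g(G) = -3/2 + (-2*(2 - 2))/G = -3/2 + (-2*0)/G = -3/2 + 0/G = -3/2 + 0 = -3/2)
1181*g(-12) = 1181*(-3/2) = -3543/2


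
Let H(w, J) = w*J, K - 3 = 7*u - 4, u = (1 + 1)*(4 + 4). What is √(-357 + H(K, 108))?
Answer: √11631 ≈ 107.85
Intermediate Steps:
u = 16 (u = 2*8 = 16)
K = 111 (K = 3 + (7*16 - 4) = 3 + (112 - 4) = 3 + 108 = 111)
H(w, J) = J*w
√(-357 + H(K, 108)) = √(-357 + 108*111) = √(-357 + 11988) = √11631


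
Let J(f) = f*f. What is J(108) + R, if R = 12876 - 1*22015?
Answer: 2525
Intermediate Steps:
J(f) = f²
R = -9139 (R = 12876 - 22015 = -9139)
J(108) + R = 108² - 9139 = 11664 - 9139 = 2525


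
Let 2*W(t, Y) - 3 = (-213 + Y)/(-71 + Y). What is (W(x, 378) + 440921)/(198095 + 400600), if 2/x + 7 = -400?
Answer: 27072658/36759873 ≈ 0.73647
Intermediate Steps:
x = -2/407 (x = 2/(-7 - 400) = 2/(-407) = 2*(-1/407) = -2/407 ≈ -0.0049140)
W(t, Y) = 3/2 + (-213 + Y)/(2*(-71 + Y)) (W(t, Y) = 3/2 + ((-213 + Y)/(-71 + Y))/2 = 3/2 + (-213 + Y)/(2*(-71 + Y)))
(W(x, 378) + 440921)/(198095 + 400600) = ((-213 + 2*378)/(-71 + 378) + 440921)/(198095 + 400600) = ((-213 + 756)/307 + 440921)/598695 = ((1/307)*543 + 440921)*(1/598695) = (543/307 + 440921)*(1/598695) = (135363290/307)*(1/598695) = 27072658/36759873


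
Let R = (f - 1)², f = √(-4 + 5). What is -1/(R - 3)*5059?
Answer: 5059/3 ≈ 1686.3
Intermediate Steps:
f = 1 (f = √1 = 1)
R = 0 (R = (1 - 1)² = 0² = 0)
-1/(R - 3)*5059 = -1/(0 - 3)*5059 = -1/(-3)*5059 = -1*(-⅓)*5059 = (⅓)*5059 = 5059/3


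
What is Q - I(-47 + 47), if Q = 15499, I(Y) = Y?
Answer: 15499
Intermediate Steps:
Q - I(-47 + 47) = 15499 - (-47 + 47) = 15499 - 1*0 = 15499 + 0 = 15499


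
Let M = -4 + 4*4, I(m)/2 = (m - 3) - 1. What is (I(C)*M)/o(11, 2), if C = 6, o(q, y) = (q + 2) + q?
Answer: 2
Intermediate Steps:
o(q, y) = 2 + 2*q (o(q, y) = (2 + q) + q = 2 + 2*q)
I(m) = -8 + 2*m (I(m) = 2*((m - 3) - 1) = 2*((-3 + m) - 1) = 2*(-4 + m) = -8 + 2*m)
M = 12 (M = -4 + 16 = 12)
(I(C)*M)/o(11, 2) = ((-8 + 2*6)*12)/(2 + 2*11) = ((-8 + 12)*12)/(2 + 22) = (4*12)/24 = 48*(1/24) = 2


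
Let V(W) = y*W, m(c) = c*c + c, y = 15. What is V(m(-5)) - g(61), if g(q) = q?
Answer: 239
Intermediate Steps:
m(c) = c + c² (m(c) = c² + c = c + c²)
V(W) = 15*W
V(m(-5)) - g(61) = 15*(-5*(1 - 5)) - 1*61 = 15*(-5*(-4)) - 61 = 15*20 - 61 = 300 - 61 = 239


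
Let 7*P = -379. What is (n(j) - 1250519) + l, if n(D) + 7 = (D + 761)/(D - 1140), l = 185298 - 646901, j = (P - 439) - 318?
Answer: -23384257531/13658 ≈ -1.7121e+6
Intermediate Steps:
P = -379/7 (P = (⅐)*(-379) = -379/7 ≈ -54.143)
j = -5678/7 (j = (-379/7 - 439) - 318 = -3452/7 - 318 = -5678/7 ≈ -811.14)
l = -461603
n(D) = -7 + (761 + D)/(-1140 + D) (n(D) = -7 + (D + 761)/(D - 1140) = -7 + (761 + D)/(-1140 + D))
(n(j) - 1250519) + l = ((8741 - 6*(-5678/7))/(-1140 - 5678/7) - 1250519) - 461603 = ((8741 + 34068/7)/(-13658/7) - 1250519) - 461603 = (-7/13658*95255/7 - 1250519) - 461603 = (-95255/13658 - 1250519) - 461603 = -17079683757/13658 - 461603 = -23384257531/13658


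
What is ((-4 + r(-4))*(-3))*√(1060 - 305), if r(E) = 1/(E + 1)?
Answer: 13*√755 ≈ 357.20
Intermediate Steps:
r(E) = 1/(1 + E)
((-4 + r(-4))*(-3))*√(1060 - 305) = ((-4 + 1/(1 - 4))*(-3))*√(1060 - 305) = ((-4 + 1/(-3))*(-3))*√755 = ((-4 - ⅓)*(-3))*√755 = (-13/3*(-3))*√755 = 13*√755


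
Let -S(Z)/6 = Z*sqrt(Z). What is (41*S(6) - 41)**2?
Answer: 13073137 + 121032*sqrt(6) ≈ 1.3370e+7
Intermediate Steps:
S(Z) = -6*Z**(3/2) (S(Z) = -6*Z*sqrt(Z) = -6*Z**(3/2))
(41*S(6) - 41)**2 = (41*(-36*sqrt(6)) - 41)**2 = (-1476*sqrt(6) - 41)**2 = (-41 - 1476*sqrt(6))**2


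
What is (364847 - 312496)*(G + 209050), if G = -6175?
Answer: 10620709125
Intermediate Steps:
(364847 - 312496)*(G + 209050) = (364847 - 312496)*(-6175 + 209050) = 52351*202875 = 10620709125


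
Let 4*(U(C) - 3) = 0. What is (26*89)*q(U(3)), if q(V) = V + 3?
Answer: 13884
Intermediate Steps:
U(C) = 3 (U(C) = 3 + (1/4)*0 = 3 + 0 = 3)
q(V) = 3 + V
(26*89)*q(U(3)) = (26*89)*(3 + 3) = 2314*6 = 13884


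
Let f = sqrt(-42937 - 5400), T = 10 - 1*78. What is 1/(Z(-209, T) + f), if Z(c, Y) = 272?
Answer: 272/122321 - I*sqrt(48337)/122321 ≈ 0.0022237 - 0.0017974*I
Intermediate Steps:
T = -68 (T = 10 - 78 = -68)
f = I*sqrt(48337) (f = sqrt(-48337) = I*sqrt(48337) ≈ 219.86*I)
1/(Z(-209, T) + f) = 1/(272 + I*sqrt(48337))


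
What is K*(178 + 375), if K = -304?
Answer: -168112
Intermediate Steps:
K*(178 + 375) = -304*(178 + 375) = -304*553 = -168112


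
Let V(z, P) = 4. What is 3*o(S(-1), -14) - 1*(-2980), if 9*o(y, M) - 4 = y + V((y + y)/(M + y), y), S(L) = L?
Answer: 8947/3 ≈ 2982.3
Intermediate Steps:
o(y, M) = 8/9 + y/9 (o(y, M) = 4/9 + (y + 4)/9 = 4/9 + (4 + y)/9 = 4/9 + (4/9 + y/9) = 8/9 + y/9)
3*o(S(-1), -14) - 1*(-2980) = 3*(8/9 + (⅑)*(-1)) - 1*(-2980) = 3*(8/9 - ⅑) + 2980 = 3*(7/9) + 2980 = 7/3 + 2980 = 8947/3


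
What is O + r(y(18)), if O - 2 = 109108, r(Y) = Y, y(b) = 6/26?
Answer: 1418433/13 ≈ 1.0911e+5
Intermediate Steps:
y(b) = 3/13 (y(b) = 6*(1/26) = 3/13)
O = 109110 (O = 2 + 109108 = 109110)
O + r(y(18)) = 109110 + 3/13 = 1418433/13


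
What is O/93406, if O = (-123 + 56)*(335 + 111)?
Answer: -14941/46703 ≈ -0.31992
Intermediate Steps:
O = -29882 (O = -67*446 = -29882)
O/93406 = -29882/93406 = -29882*1/93406 = -14941/46703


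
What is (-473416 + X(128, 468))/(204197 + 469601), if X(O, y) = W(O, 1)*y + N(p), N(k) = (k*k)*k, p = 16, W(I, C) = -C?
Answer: -234894/336899 ≈ -0.69722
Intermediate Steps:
N(k) = k³ (N(k) = k²*k = k³)
X(O, y) = 4096 - y (X(O, y) = (-1*1)*y + 16³ = -y + 4096 = 4096 - y)
(-473416 + X(128, 468))/(204197 + 469601) = (-473416 + (4096 - 1*468))/(204197 + 469601) = (-473416 + (4096 - 468))/673798 = (-473416 + 3628)*(1/673798) = -469788*1/673798 = -234894/336899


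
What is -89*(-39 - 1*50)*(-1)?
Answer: -7921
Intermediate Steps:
-89*(-39 - 1*50)*(-1) = -89*(-39 - 50)*(-1) = -89*(-89)*(-1) = 7921*(-1) = -7921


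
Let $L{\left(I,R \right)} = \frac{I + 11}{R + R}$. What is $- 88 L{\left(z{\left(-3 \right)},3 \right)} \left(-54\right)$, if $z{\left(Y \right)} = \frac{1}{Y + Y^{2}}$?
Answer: $8844$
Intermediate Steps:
$L{\left(I,R \right)} = \frac{11 + I}{2 R}$
$- 88 L{\left(z{\left(-3 \right)},3 \right)} \left(-54\right) = - 88 \frac{11 + \frac{1}{\left(-3\right) \left(1 - 3\right)}}{2 \cdot 3} \left(-54\right) = - 88 \cdot \frac{1}{2} \cdot \frac{1}{3} \left(11 - \frac{1}{3 \left(-2\right)}\right) \left(-54\right) = - 88 \cdot \frac{1}{2} \cdot \frac{1}{3} \left(11 - - \frac{1}{6}\right) \left(-54\right) = - 88 \cdot \frac{1}{2} \cdot \frac{1}{3} \left(11 + \frac{1}{6}\right) \left(-54\right) = - 88 \cdot \frac{1}{2} \cdot \frac{1}{3} \cdot \frac{67}{6} \left(-54\right) = \left(-88\right) \frac{67}{36} \left(-54\right) = \left(- \frac{1474}{9}\right) \left(-54\right) = 8844$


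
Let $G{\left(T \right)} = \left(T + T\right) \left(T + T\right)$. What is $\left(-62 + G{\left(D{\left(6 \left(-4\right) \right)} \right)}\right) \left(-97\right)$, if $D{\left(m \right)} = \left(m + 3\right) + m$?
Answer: $-779686$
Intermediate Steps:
$D{\left(m \right)} = 3 + 2 m$ ($D{\left(m \right)} = \left(3 + m\right) + m = 3 + 2 m$)
$G{\left(T \right)} = 4 T^{2}$ ($G{\left(T \right)} = 2 T 2 T = 4 T^{2}$)
$\left(-62 + G{\left(D{\left(6 \left(-4\right) \right)} \right)}\right) \left(-97\right) = \left(-62 + 4 \left(3 + 2 \cdot 6 \left(-4\right)\right)^{2}\right) \left(-97\right) = \left(-62 + 4 \left(3 + 2 \left(-24\right)\right)^{2}\right) \left(-97\right) = \left(-62 + 4 \left(3 - 48\right)^{2}\right) \left(-97\right) = \left(-62 + 4 \left(-45\right)^{2}\right) \left(-97\right) = \left(-62 + 4 \cdot 2025\right) \left(-97\right) = \left(-62 + 8100\right) \left(-97\right) = 8038 \left(-97\right) = -779686$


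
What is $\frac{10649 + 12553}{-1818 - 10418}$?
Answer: $- \frac{11601}{6118} \approx -1.8962$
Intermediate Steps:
$\frac{10649 + 12553}{-1818 - 10418} = \frac{23202}{-12236} = 23202 \left(- \frac{1}{12236}\right) = - \frac{11601}{6118}$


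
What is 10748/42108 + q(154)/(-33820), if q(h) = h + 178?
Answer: 21844844/89005785 ≈ 0.24543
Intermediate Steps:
q(h) = 178 + h
10748/42108 + q(154)/(-33820) = 10748/42108 + (178 + 154)/(-33820) = 10748*(1/42108) + 332*(-1/33820) = 2687/10527 - 83/8455 = 21844844/89005785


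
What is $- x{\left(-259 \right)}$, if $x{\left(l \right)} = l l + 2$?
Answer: $-67083$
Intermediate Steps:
$x{\left(l \right)} = 2 + l^{2}$ ($x{\left(l \right)} = l^{2} + 2 = 2 + l^{2}$)
$- x{\left(-259 \right)} = - (2 + \left(-259\right)^{2}) = - (2 + 67081) = \left(-1\right) 67083 = -67083$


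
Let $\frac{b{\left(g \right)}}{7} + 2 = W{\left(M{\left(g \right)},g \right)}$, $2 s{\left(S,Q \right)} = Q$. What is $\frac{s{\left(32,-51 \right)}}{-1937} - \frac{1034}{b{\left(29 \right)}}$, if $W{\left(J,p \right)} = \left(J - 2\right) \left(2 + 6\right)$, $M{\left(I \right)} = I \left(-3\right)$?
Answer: $\frac{2130307}{9681126} \approx 0.22005$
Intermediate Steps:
$s{\left(S,Q \right)} = \frac{Q}{2}$
$M{\left(I \right)} = - 3 I$
$W{\left(J,p \right)} = -16 + 8 J$ ($W{\left(J,p \right)} = \left(-2 + J\right) 8 = -16 + 8 J$)
$b{\left(g \right)} = -126 - 168 g$ ($b{\left(g \right)} = -14 + 7 \left(-16 + 8 \left(- 3 g\right)\right) = -14 + 7 \left(-16 - 24 g\right) = -14 - \left(112 + 168 g\right) = -126 - 168 g$)
$\frac{s{\left(32,-51 \right)}}{-1937} - \frac{1034}{b{\left(29 \right)}} = \frac{\frac{1}{2} \left(-51\right)}{-1937} - \frac{1034}{-126 - 4872} = \left(- \frac{51}{2}\right) \left(- \frac{1}{1937}\right) - \frac{1034}{-126 - 4872} = \frac{51}{3874} - \frac{1034}{-4998} = \frac{51}{3874} - - \frac{517}{2499} = \frac{51}{3874} + \frac{517}{2499} = \frac{2130307}{9681126}$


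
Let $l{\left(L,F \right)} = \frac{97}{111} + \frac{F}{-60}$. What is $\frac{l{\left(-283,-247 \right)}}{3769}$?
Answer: $\frac{3693}{2789060} \approx 0.0013241$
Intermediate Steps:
$l{\left(L,F \right)} = \frac{97}{111} - \frac{F}{60}$ ($l{\left(L,F \right)} = 97 \cdot \frac{1}{111} + F \left(- \frac{1}{60}\right) = \frac{97}{111} - \frac{F}{60}$)
$\frac{l{\left(-283,-247 \right)}}{3769} = \frac{\frac{97}{111} - - \frac{247}{60}}{3769} = \left(\frac{97}{111} + \frac{247}{60}\right) \frac{1}{3769} = \frac{3693}{740} \cdot \frac{1}{3769} = \frac{3693}{2789060}$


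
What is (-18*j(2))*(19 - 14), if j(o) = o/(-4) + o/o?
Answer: -45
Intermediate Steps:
j(o) = 1 - o/4 (j(o) = o*(-1/4) + 1 = -o/4 + 1 = 1 - o/4)
(-18*j(2))*(19 - 14) = (-18*(1 - 1/4*2))*(19 - 14) = -18*(1 - 1/2)*5 = -18*1/2*5 = -9*5 = -45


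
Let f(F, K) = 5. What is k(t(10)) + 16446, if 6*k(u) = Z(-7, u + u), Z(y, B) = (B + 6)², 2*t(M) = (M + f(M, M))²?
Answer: 50679/2 ≈ 25340.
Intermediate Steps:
t(M) = (5 + M)²/2 (t(M) = (M + 5)²/2 = (5 + M)²/2)
Z(y, B) = (6 + B)²
k(u) = (6 + 2*u)²/6 (k(u) = (6 + (u + u))²/6 = (6 + 2*u)²/6)
k(t(10)) + 16446 = 2*(3 + (5 + 10)²/2)²/3 + 16446 = 2*(3 + (½)*15²)²/3 + 16446 = 2*(3 + (½)*225)²/3 + 16446 = 2*(3 + 225/2)²/3 + 16446 = 2*(231/2)²/3 + 16446 = (⅔)*(53361/4) + 16446 = 17787/2 + 16446 = 50679/2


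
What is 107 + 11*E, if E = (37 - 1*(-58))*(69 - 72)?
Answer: -3028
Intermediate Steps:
E = -285 (E = (37 + 58)*(-3) = 95*(-3) = -285)
107 + 11*E = 107 + 11*(-285) = 107 - 3135 = -3028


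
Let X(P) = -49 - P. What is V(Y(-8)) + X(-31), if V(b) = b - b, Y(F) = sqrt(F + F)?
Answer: -18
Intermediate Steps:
Y(F) = sqrt(2)*sqrt(F) (Y(F) = sqrt(2*F) = sqrt(2)*sqrt(F))
V(b) = 0
V(Y(-8)) + X(-31) = 0 + (-49 - 1*(-31)) = 0 + (-49 + 31) = 0 - 18 = -18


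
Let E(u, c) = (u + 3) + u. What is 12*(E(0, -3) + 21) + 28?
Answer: 316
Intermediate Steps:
E(u, c) = 3 + 2*u (E(u, c) = (3 + u) + u = 3 + 2*u)
12*(E(0, -3) + 21) + 28 = 12*((3 + 2*0) + 21) + 28 = 12*((3 + 0) + 21) + 28 = 12*(3 + 21) + 28 = 12*24 + 28 = 288 + 28 = 316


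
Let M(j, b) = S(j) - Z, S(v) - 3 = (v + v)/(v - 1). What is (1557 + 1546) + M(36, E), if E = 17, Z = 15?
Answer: 108257/35 ≈ 3093.1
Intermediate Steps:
S(v) = 3 + 2*v/(-1 + v) (S(v) = 3 + (v + v)/(v - 1) = 3 + (2*v)/(-1 + v) = 3 + 2*v/(-1 + v))
M(j, b) = -15 + (-3 + 5*j)/(-1 + j) (M(j, b) = (-3 + 5*j)/(-1 + j) - 1*15 = (-3 + 5*j)/(-1 + j) - 15 = -15 + (-3 + 5*j)/(-1 + j))
(1557 + 1546) + M(36, E) = (1557 + 1546) + 2*(6 - 5*36)/(-1 + 36) = 3103 + 2*(6 - 180)/35 = 3103 + 2*(1/35)*(-174) = 3103 - 348/35 = 108257/35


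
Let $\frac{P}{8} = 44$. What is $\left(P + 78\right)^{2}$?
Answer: $184900$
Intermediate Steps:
$P = 352$ ($P = 8 \cdot 44 = 352$)
$\left(P + 78\right)^{2} = \left(352 + 78\right)^{2} = 430^{2} = 184900$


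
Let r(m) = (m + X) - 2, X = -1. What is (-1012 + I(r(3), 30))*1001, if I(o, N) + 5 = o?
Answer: -1018017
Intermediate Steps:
r(m) = -3 + m (r(m) = (m - 1) - 2 = (-1 + m) - 2 = -3 + m)
I(o, N) = -5 + o
(-1012 + I(r(3), 30))*1001 = (-1012 + (-5 + (-3 + 3)))*1001 = (-1012 + (-5 + 0))*1001 = (-1012 - 5)*1001 = -1017*1001 = -1018017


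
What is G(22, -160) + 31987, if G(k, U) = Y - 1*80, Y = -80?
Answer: 31827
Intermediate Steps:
G(k, U) = -160 (G(k, U) = -80 - 1*80 = -80 - 80 = -160)
G(22, -160) + 31987 = -160 + 31987 = 31827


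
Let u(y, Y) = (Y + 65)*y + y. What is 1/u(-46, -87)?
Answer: 1/966 ≈ 0.0010352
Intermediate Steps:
u(y, Y) = y + y*(65 + Y) (u(y, Y) = (65 + Y)*y + y = y*(65 + Y) + y = y + y*(65 + Y))
1/u(-46, -87) = 1/(-46*(66 - 87)) = 1/(-46*(-21)) = 1/966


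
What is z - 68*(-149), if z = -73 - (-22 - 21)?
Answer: 10102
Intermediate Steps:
z = -30 (z = -73 - 1*(-43) = -73 + 43 = -30)
z - 68*(-149) = -30 - 68*(-149) = -30 + 10132 = 10102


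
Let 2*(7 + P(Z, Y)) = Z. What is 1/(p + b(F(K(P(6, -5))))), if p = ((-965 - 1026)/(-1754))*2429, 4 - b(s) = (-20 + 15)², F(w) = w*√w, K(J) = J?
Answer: 1754/4799305 ≈ 0.00036547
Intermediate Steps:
P(Z, Y) = -7 + Z/2
F(w) = w^(3/2)
b(s) = -21 (b(s) = 4 - (-20 + 15)² = 4 - 1*(-5)² = 4 - 1*25 = 4 - 25 = -21)
p = 4836139/1754 (p = -1991*(-1/1754)*2429 = (1991/1754)*2429 = 4836139/1754 ≈ 2757.2)
1/(p + b(F(K(P(6, -5))))) = 1/(4836139/1754 - 21) = 1/(4799305/1754) = 1754/4799305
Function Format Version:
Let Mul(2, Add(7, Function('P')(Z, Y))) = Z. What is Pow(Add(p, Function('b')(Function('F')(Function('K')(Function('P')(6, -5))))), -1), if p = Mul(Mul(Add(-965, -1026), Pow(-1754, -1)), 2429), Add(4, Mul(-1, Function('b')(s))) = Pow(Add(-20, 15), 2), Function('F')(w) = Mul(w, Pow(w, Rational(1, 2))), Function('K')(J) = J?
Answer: Rational(1754, 4799305) ≈ 0.00036547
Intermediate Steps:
Function('P')(Z, Y) = Add(-7, Mul(Rational(1, 2), Z))
Function('F')(w) = Pow(w, Rational(3, 2))
Function('b')(s) = -21 (Function('b')(s) = Add(4, Mul(-1, Pow(Add(-20, 15), 2))) = Add(4, Mul(-1, Pow(-5, 2))) = Add(4, Mul(-1, 25)) = Add(4, -25) = -21)
p = Rational(4836139, 1754) (p = Mul(Mul(-1991, Rational(-1, 1754)), 2429) = Mul(Rational(1991, 1754), 2429) = Rational(4836139, 1754) ≈ 2757.2)
Pow(Add(p, Function('b')(Function('F')(Function('K')(Function('P')(6, -5))))), -1) = Pow(Add(Rational(4836139, 1754), -21), -1) = Pow(Rational(4799305, 1754), -1) = Rational(1754, 4799305)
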